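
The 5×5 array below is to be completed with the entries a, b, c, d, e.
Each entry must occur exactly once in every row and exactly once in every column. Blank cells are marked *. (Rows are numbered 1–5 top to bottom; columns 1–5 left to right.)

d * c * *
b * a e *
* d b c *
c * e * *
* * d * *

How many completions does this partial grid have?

3

Row 1, column 2: eliminating its row and column leaves {a, b, e}.
Row 1, column 4: eliminating its row and column leaves {a, b}.
Row 1, column 5: eliminating its row and column leaves {a, b, e}.
Row 2, column 2: eliminating its row and column leaves {c}.
Row 2, column 5: eliminating its row and column leaves {c, d}.
Row 3, column 1: eliminating its row and column leaves {a, e}.
Row 3, column 5: eliminating its row and column leaves {a, e}.
Row 4, column 2: eliminating its row and column leaves {a, b}.
Row 4, column 4: eliminating its row and column leaves {a, b, d}.
Row 4, column 5: eliminating its row and column leaves {a, b, d}.
Row 5, column 1: eliminating its row and column leaves {a, e}.
Row 5, column 2: eliminating its row and column leaves {a, b, c, e}.
Row 5, column 4: eliminating its row and column leaves {a, b}.
Row 5, column 5: eliminating its row and column leaves {a, b, c, e}.
Enumerating the assignments across these blanks that avoid any row or column repeat gives 3 completions.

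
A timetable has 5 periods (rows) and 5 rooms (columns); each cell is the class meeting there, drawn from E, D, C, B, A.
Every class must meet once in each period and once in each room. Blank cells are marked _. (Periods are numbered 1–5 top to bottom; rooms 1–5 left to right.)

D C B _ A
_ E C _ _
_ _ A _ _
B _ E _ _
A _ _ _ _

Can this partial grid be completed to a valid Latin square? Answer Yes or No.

Period 2, room 1: period 2 together with room 1 already contain {E, D, C, B, A} — every symbol — so nothing can go there. The grid has no valid completion.

No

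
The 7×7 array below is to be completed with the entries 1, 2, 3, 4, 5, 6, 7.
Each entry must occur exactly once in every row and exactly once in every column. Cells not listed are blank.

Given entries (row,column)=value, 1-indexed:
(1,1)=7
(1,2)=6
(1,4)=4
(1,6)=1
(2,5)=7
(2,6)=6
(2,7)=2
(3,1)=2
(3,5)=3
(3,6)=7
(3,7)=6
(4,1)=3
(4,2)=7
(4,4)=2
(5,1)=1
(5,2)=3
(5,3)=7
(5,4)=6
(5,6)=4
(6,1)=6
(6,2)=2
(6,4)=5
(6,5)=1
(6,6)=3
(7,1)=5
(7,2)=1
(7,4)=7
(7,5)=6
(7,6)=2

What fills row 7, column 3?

Row 2, column 1: row 2 has {2, 6, 7} and column 1 has {1, 2, 3, 5, 6, 7}, leaving only 4.
Row 2, column 2: row 2 has {2, 4, 6, 7} and column 2 has {1, 2, 3, 6, 7}, leaving only 5.
Row 3, column 2: row 3 has {2, 3, 6, 7} and column 2 has {1, 2, 3, 5, 6, 7}, leaving only 4.
Row 3, column 4: row 3 has {2, 3, 4, 6, 7} and column 4 has {2, 4, 5, 6, 7}, leaving only 1.
Row 2, column 4: row 2 has {2, 4, 5, 6, 7} and column 4 has {1, 2, 4, 5, 6, 7}, leaving only 3.
Row 2, column 3: row 2 has {2, 3, 4, 5, 6, 7} and column 3 has {7}, leaving only 1.
Row 3, column 3: row 3 has {1, 2, 3, 4, 6, 7} and column 3 has {1, 7}, leaving only 5.
Row 4, column 6: row 4 has {2, 3, 7} and column 6 has {1, 2, 3, 4, 6, 7}, leaving only 5.
Row 4, column 5: row 4 has {2, 3, 5, 7} and column 5 has {1, 3, 6, 7}, leaving only 4.
Row 4, column 3: row 4 has {2, 3, 4, 5, 7} and column 3 has {1, 5, 7}, leaving only 6.
Row 4, column 7: row 4 has {2, 3, 4, 5, 6, 7} and column 7 has {2, 6}, leaving only 1.
Row 5, column 7: row 5 has {1, 3, 4, 6, 7} and column 7 has {1, 2, 6}, leaving only 5.
Row 1, column 7: row 1 has {1, 4, 6, 7} and column 7 has {1, 2, 5, 6}, leaving only 3.
Row 1, column 3: row 1 has {1, 3, 4, 6, 7} and column 3 has {1, 5, 6, 7}, leaving only 2.
Row 1, column 5: row 1 has {1, 2, 3, 4, 6, 7} and column 5 has {1, 3, 4, 6, 7}, leaving only 5.
Row 5, column 5: row 5 has {1, 3, 4, 5, 6, 7} and column 5 has {1, 3, 4, 5, 6, 7}, leaving only 2.
Row 6, column 3: row 6 has {1, 2, 3, 5, 6} and column 3 has {1, 2, 5, 6, 7}, leaving only 4.
Row 7 already has {1, 2, 5, 6, 7} and column 3 already has {1, 2, 4, 5, 6, 7}, so row 7, column 3 must be 3.

3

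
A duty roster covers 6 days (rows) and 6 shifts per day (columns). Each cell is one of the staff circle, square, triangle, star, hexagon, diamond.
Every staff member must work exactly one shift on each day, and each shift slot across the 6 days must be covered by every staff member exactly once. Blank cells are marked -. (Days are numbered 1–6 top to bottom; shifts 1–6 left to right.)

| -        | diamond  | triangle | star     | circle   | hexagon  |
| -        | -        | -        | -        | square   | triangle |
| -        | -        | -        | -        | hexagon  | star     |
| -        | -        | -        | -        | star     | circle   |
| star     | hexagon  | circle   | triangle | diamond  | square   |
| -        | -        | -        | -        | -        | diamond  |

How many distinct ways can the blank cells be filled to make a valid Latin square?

14

Day 1, shift 1: eliminating its day and shift leaves {square}.
Day 2, shift 1: eliminating its day and shift leaves {circle, hexagon, diamond}.
Day 2, shift 2: eliminating its day and shift leaves {circle, star}.
Day 2, shift 3: eliminating its day and shift leaves {star, hexagon, diamond}.
Day 2, shift 4: eliminating its day and shift leaves {circle, hexagon, diamond}.
Day 3, shift 1: eliminating its day and shift leaves {circle, square, triangle, diamond}.
Day 3, shift 2: eliminating its day and shift leaves {circle, square, triangle}.
Day 3, shift 3: eliminating its day and shift leaves {square, diamond}.
Day 3, shift 4: eliminating its day and shift leaves {circle, square, diamond}.
Day 4, shift 1: eliminating its day and shift leaves {square, triangle, hexagon, diamond}.
Day 4, shift 2: eliminating its day and shift leaves {square, triangle}.
Day 4, shift 3: eliminating its day and shift leaves {square, hexagon, diamond}.
Day 4, shift 4: eliminating its day and shift leaves {square, hexagon, diamond}.
Day 6, shift 1: eliminating its day and shift leaves {circle, square, triangle, hexagon}.
Day 6, shift 2: eliminating its day and shift leaves {circle, square, triangle, star}.
Day 6, shift 3: eliminating its day and shift leaves {square, star, hexagon}.
Day 6, shift 4: eliminating its day and shift leaves {circle, square, hexagon}.
Day 6, shift 5: eliminating its day and shift leaves {triangle}.
Enumerating the assignments across these blanks that avoid any day or shift repeat gives 14 completions.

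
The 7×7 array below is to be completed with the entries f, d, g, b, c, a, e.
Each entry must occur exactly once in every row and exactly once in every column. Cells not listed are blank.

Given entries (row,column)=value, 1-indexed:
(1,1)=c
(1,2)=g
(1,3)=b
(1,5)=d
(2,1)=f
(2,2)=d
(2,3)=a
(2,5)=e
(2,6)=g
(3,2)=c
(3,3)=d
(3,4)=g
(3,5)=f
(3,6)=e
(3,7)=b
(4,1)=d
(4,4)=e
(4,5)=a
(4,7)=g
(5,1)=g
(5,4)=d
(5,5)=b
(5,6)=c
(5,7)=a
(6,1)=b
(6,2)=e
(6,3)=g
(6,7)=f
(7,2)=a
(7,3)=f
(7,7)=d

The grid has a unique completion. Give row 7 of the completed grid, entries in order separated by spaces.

Row 7, column 1: row 7 has {f, d, a} and column 1 has {f, d, g, b, c}, leaving only e.
Row 7, column 6: row 7 has {f, d, a, e} and column 6 has {g, c, e}, leaving only b.
Row 7, column 4: row 7 has {f, d, b, a, e} and column 4 has {d, g, e}, leaving only c.
Row 7, column 5: row 7 has {f, d, b, c, a, e} and column 5 has {f, d, b, a, e}, leaving only g.
So row 7 reads: e a f c g b d.

e a f c g b d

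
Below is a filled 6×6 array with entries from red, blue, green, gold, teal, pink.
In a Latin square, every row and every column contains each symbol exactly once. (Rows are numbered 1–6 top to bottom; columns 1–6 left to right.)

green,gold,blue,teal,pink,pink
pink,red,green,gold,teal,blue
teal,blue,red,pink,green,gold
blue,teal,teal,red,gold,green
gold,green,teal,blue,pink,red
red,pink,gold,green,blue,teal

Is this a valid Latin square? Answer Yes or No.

No

Row 4 contains teal twice (at columns 2 and 3); row 1 is also not a permutation.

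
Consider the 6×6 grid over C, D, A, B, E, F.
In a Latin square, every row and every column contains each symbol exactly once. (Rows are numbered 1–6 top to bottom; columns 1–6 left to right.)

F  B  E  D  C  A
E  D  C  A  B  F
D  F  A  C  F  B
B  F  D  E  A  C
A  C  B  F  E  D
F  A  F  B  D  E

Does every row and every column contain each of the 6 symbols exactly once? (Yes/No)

Row 3 contains F twice (at columns 2 and 5); row 6 is also not a permutation.

No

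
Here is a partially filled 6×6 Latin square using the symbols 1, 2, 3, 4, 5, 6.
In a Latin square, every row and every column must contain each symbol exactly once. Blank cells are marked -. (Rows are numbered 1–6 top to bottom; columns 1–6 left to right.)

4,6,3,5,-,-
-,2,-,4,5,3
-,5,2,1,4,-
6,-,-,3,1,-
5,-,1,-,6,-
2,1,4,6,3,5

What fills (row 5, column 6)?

4

Row 1, column 5: row 1 has {3, 4, 5, 6} and column 5 has {1, 3, 4, 5, 6}, leaving only 2.
Row 1, column 6: row 1 has {2, 3, 4, 5, 6} and column 6 has {3, 5}, leaving only 1.
Row 2, column 1: row 2 has {2, 3, 4, 5} and column 1 has {2, 4, 5, 6}, leaving only 1.
Row 2, column 3: row 2 has {1, 2, 3, 4, 5} and column 3 has {1, 2, 3, 4}, leaving only 6.
Row 3, column 1: row 3 has {1, 2, 4, 5} and column 1 has {1, 2, 4, 5, 6}, leaving only 3.
Row 3, column 6: row 3 has {1, 2, 3, 4, 5} and column 6 has {1, 3, 5}, leaving only 6.
Row 4, column 2: row 4 has {1, 3, 6} and column 2 has {1, 2, 5, 6}, leaving only 4.
Row 4, column 3: row 4 has {1, 3, 4, 6} and column 3 has {1, 2, 3, 4, 6}, leaving only 5.
Row 4, column 6: row 4 has {1, 3, 4, 5, 6} and column 6 has {1, 3, 5, 6}, leaving only 2.
Row 5 already has {1, 5, 6} and column 6 already has {1, 2, 3, 5, 6}, so row 5, column 6 must be 4.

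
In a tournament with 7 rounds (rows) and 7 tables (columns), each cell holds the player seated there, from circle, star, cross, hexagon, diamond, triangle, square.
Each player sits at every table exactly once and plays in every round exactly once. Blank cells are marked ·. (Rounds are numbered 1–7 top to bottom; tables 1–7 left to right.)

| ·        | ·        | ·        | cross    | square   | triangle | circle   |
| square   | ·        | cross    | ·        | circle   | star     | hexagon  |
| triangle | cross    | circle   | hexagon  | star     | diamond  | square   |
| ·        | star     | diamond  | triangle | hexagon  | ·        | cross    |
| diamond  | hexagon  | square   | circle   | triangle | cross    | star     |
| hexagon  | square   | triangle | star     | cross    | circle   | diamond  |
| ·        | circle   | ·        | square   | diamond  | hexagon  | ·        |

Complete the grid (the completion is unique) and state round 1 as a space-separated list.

star diamond hexagon cross square triangle circle

Round 1, table 1: round 1 has {circle, cross, triangle, square} and table 1 has {hexagon, diamond, triangle, square}, leaving only star.
Round 1, table 2: round 1 has {circle, star, cross, triangle, square} and table 2 has {circle, star, cross, hexagon, square}, leaving only diamond.
Round 1, table 3: round 1 has {circle, star, cross, diamond, triangle, square} and table 3 has {circle, cross, diamond, triangle, square}, leaving only hexagon.
So round 1 reads: star diamond hexagon cross square triangle circle.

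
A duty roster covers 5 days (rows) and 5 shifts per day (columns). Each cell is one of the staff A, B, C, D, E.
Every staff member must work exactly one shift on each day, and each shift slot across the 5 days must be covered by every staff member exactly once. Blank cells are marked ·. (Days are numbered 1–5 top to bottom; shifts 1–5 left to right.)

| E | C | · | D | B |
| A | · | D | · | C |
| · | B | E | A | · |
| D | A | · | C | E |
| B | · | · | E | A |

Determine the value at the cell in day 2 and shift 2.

Day 2 already has {A, C, D} and shift 2 already has {A, B, C}, so day 2, shift 2 must be E.

E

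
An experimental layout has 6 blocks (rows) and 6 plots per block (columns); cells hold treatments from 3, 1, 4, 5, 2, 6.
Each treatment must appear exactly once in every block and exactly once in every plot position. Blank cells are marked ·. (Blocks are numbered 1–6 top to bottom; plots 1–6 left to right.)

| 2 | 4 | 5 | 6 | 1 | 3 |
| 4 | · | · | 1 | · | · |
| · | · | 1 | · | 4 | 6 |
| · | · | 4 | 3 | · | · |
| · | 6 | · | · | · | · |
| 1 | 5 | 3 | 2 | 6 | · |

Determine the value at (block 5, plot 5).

Block 3, plot 4: block 3 has {1, 4, 6} and plot 4 has {3, 1, 2, 6}, leaving only 5.
Block 3, plot 1: block 3 has {1, 4, 5, 6} and plot 1 has {1, 4, 2}, leaving only 3.
Block 3, plot 2: block 3 has {3, 1, 4, 5, 6} and plot 2 has {4, 5, 6}, leaving only 2.
Block 2, plot 2: block 2 has {1, 4} and plot 2 has {4, 5, 2, 6}, leaving only 3.
Block 4, plot 2: block 4 has {3, 4} and plot 2 has {3, 4, 5, 2, 6}, leaving only 1.
Block 5, plot 1: block 5 has {6} and plot 1 has {3, 1, 4, 2}, leaving only 5.
Block 4, plot 1: block 4 has {3, 1, 4} and plot 1 has {3, 1, 4, 5, 2}, leaving only 6.
Block 5, plot 3: block 5 has {5, 6} and plot 3 has {3, 1, 4, 5}, leaving only 2.
Block 5 already has {5, 2, 6} and plot 5 already has {1, 4, 6}, so block 5, plot 5 must be 3.

3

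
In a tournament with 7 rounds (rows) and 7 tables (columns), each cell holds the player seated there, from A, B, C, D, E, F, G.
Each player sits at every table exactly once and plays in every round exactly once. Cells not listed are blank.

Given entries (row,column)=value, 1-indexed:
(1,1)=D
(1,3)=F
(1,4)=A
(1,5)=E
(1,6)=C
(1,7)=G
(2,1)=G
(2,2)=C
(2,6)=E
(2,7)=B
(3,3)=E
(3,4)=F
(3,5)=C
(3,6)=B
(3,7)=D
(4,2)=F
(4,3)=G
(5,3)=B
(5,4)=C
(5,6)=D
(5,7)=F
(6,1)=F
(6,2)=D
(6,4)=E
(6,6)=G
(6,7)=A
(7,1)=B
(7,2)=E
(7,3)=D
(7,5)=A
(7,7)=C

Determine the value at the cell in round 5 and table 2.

A

Round 1, table 2: round 1 has {A, C, D, E, F, G} and table 2 has {C, D, E, F}, leaving only B.
Round 2, table 3: round 2 has {B, C, E, G} and table 3 has {B, D, E, F, G}, leaving only A.
Round 2, table 4: round 2 has {A, B, C, E, G} and table 4 has {A, C, E, F}, leaving only D.
Round 2, table 5: round 2 has {A, B, C, D, E, G} and table 5 has {A, C, E}, leaving only F.
Round 3, table 1: round 3 has {B, C, D, E, F} and table 1 has {B, D, F, G}, leaving only A.
Round 3, table 2: round 3 has {A, B, C, D, E, F} and table 2 has {B, C, D, E, F}, leaving only G.
Round 5 already has {B, C, D, F} and table 2 already has {B, C, D, E, F, G}, so round 5, table 2 must be A.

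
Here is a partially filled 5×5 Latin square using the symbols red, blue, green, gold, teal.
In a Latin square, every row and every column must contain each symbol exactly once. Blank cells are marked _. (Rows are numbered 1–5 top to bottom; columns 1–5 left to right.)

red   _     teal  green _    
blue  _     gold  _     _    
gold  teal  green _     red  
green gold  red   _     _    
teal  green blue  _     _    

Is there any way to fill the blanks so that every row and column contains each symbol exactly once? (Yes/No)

Row 1, column 2: row 1 has {red, green, teal} and column 2 has {green, gold, teal}, so it must be blue.
Row 1, column 5: row 1 has {red, blue, green, teal} and column 5 has {red}, so it must be gold.
Now row 5, column 5: row 5 together with column 5 already contain {red, blue, green, gold, teal} — every symbol — so nothing can go there. The grid has no valid completion.

No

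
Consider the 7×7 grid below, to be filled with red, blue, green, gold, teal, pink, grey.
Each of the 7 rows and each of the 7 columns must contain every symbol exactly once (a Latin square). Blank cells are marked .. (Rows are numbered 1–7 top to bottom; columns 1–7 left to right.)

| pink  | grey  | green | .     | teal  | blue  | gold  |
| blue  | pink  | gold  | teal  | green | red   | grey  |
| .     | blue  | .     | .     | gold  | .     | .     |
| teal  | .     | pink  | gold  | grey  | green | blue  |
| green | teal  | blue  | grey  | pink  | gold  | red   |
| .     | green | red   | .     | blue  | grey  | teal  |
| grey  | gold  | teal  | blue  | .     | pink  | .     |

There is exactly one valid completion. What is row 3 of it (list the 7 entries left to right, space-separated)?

red blue grey green gold teal pink

Row 3, column 1: row 3 has {blue, gold} and column 1 has {blue, green, teal, pink, grey}, leaving only red.
Row 3, column 3: row 3 has {red, blue, gold} and column 3 has {red, blue, green, gold, teal, pink}, leaving only grey.
Row 3, column 6: row 3 has {red, blue, gold, grey} and column 6 has {red, blue, green, gold, pink, grey}, leaving only teal.
Row 1, column 4: row 1 has {blue, green, gold, teal, pink, grey} and column 4 has {blue, gold, teal, grey}, leaving only red.
Row 4, column 2: row 4 has {blue, green, gold, teal, pink, grey} and column 2 has {blue, green, gold, teal, pink, grey}, leaving only red.
Row 6, column 1: row 6 has {red, blue, green, teal, grey} and column 1 has {red, blue, green, teal, pink, grey}, leaving only gold.
Row 6, column 4: row 6 has {red, blue, green, gold, teal, grey} and column 4 has {red, blue, gold, teal, grey}, leaving only pink.
Row 3, column 4: row 3 has {red, blue, gold, teal, grey} and column 4 has {red, blue, gold, teal, pink, grey}, leaving only green.
Row 3, column 7: row 3 has {red, blue, green, gold, teal, grey} and column 7 has {red, blue, gold, teal, grey}, leaving only pink.
So row 3 reads: red blue grey green gold teal pink.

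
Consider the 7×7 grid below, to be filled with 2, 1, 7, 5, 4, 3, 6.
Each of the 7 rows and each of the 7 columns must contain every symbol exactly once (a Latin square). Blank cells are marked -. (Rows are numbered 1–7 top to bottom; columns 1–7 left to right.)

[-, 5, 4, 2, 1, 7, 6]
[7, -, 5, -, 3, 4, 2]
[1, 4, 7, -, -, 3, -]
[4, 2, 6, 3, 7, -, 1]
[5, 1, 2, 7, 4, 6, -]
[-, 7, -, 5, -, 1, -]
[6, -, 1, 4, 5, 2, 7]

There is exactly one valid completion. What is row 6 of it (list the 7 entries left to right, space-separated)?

Row 6, column 3: row 6 has {1, 7, 5} and column 3 has {2, 1, 7, 5, 4, 6}, leaving only 3.
Row 6, column 1: row 6 has {1, 7, 5, 3} and column 1 has {1, 7, 5, 4, 6}, leaving only 2.
Row 6, column 5: row 6 has {2, 1, 7, 5, 3} and column 5 has {1, 7, 5, 4, 3}, leaving only 6.
Row 6, column 7: row 6 has {2, 1, 7, 5, 3, 6} and column 7 has {2, 1, 7, 6}, leaving only 4.
So row 6 reads: 2 7 3 5 6 1 4.

2 7 3 5 6 1 4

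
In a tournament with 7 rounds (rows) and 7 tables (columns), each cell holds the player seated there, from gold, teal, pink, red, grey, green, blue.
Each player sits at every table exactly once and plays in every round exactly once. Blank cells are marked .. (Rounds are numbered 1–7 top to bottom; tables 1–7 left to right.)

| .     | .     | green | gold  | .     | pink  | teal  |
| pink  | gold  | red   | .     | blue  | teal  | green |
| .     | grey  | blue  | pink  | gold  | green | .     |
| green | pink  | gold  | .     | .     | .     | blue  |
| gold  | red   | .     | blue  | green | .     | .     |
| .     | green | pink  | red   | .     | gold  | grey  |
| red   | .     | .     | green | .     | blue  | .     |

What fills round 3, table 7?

red

Round 3 already has {gold, pink, grey, green, blue} and table 7 already has {teal, grey, green, blue}, so round 3, table 7 must be red.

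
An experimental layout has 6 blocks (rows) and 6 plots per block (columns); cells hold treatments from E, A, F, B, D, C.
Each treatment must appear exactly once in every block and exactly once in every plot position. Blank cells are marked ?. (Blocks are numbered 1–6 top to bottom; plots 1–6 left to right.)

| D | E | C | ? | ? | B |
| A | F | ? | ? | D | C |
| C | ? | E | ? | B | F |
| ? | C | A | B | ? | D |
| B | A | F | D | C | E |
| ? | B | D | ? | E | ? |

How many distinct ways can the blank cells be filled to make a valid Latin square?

1

Block 1, plot 4: eliminating its block and plot leaves {A, F}.
Block 1, plot 5: eliminating its block and plot leaves {A, F}.
Block 2, plot 3: eliminating its block and plot leaves {B}.
Block 2, plot 4: eliminating its block and plot leaves {E}.
Block 3, plot 2: eliminating its block and plot leaves {D}.
Block 3, plot 4: eliminating its block and plot leaves {A}.
Block 4, plot 1: eliminating its block and plot leaves {E, F}.
Block 4, plot 5: eliminating its block and plot leaves {F}.
Block 6, plot 1: eliminating its block and plot leaves {F}.
Block 6, plot 4: eliminating its block and plot leaves {A, F, C}.
Block 6, plot 6: eliminating its block and plot leaves {A}.
Only one assignment across all blanks avoids any block or plot repeat, giving 1 completion.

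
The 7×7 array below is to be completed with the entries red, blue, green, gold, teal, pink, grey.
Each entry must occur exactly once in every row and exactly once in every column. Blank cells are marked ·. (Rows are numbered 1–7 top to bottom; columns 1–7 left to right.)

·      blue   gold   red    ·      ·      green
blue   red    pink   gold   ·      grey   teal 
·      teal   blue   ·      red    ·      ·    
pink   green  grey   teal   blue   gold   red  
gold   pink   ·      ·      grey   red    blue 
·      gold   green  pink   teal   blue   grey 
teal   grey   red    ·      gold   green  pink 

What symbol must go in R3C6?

pink

Row 3 already has {red, blue, teal} and column 6 already has {red, blue, green, gold, grey}, so row 3, column 6 must be pink.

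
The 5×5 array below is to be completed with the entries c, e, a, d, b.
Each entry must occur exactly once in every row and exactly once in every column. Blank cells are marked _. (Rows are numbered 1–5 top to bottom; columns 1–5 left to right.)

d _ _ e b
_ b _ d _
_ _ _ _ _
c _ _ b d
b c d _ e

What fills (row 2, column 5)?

c

Row 1, column 2: row 1 has {e, d, b} and column 2 has {c, b}, leaving only a.
Row 1, column 3: row 1 has {e, a, d, b} and column 3 has {d}, leaving only c.
Row 4, column 2: row 4 has {c, d, b} and column 2 has {c, a, b}, leaving only e.
Row 3, column 2: row 3 has {} and column 2 has {c, e, a, b}, leaving only d.
Row 4, column 3: row 4 has {c, e, d, b} and column 3 has {c, d}, leaving only a.
Row 2, column 3: row 2 has {d, b} and column 3 has {c, a, d}, leaving only e.
Row 2, column 1: row 2 has {e, d, b} and column 1 has {c, d, b}, leaving only a.
Row 2 already has {e, a, d, b} and column 5 already has {e, d, b}, so row 2, column 5 must be c.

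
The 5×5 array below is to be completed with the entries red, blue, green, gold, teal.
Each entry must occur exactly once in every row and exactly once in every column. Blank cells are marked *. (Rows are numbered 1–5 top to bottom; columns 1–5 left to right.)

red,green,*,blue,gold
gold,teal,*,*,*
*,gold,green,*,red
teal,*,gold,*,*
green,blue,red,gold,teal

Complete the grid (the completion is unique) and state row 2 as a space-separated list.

gold teal blue red green

Row 2, column 3: row 2 has {gold, teal} and column 3 has {red, green, gold}, leaving only blue.
Row 2, column 5: row 2 has {blue, gold, teal} and column 5 has {red, gold, teal}, leaving only green.
Row 2, column 4: row 2 has {blue, green, gold, teal} and column 4 has {blue, gold}, leaving only red.
So row 2 reads: gold teal blue red green.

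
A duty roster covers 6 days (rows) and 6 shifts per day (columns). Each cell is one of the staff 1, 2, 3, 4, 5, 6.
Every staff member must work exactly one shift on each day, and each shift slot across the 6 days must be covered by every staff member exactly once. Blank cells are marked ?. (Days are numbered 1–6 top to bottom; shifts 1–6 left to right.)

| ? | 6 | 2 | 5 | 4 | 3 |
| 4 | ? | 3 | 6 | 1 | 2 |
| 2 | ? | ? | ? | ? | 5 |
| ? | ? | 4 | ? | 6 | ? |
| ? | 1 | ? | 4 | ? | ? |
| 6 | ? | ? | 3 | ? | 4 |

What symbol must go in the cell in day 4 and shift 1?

5

Day 1, shift 1: day 1 has {2, 3, 4, 5, 6} and shift 1 has {2, 4, 6}, leaving only 1.
Day 2, shift 2: day 2 has {1, 2, 3, 4, 6} and shift 2 has {1, 6}, leaving only 5.
Day 3, shift 4: day 3 has {2, 5} and shift 4 has {3, 4, 5, 6}, leaving only 1.
Day 3, shift 3: day 3 has {1, 2, 5} and shift 3 has {2, 3, 4}, leaving only 6.
Day 3, shift 5: day 3 has {1, 2, 5, 6} and shift 5 has {1, 4, 6}, leaving only 3.
Day 3, shift 2: day 3 has {1, 2, 3, 5, 6} and shift 2 has {1, 5, 6}, leaving only 4.
Day 4, shift 4: day 4 has {4, 6} and shift 4 has {1, 3, 4, 5, 6}, leaving only 2.
Day 4, shift 2: day 4 has {2, 4, 6} and shift 2 has {1, 4, 5, 6}, leaving only 3.
Day 4 already has {2, 3, 4, 6} and shift 1 already has {1, 2, 4, 6}, so day 4, shift 1 must be 5.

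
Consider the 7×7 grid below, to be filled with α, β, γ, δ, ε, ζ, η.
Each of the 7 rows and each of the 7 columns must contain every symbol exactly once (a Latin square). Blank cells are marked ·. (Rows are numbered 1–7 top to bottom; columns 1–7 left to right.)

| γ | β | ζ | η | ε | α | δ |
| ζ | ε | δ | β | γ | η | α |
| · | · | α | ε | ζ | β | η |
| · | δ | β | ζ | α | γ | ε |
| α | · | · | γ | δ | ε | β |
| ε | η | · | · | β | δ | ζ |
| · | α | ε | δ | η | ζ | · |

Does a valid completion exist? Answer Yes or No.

No row or column among the givens repeats a symbol, and propagating forced cells runs into no contradiction.
One valid completion exists (for instance, γ β ζ η ε α δ / ζ ε δ β γ η α / δ γ α ε ζ β η / η δ β ζ α γ ε / α ζ η γ δ ε β / ε η γ α β δ ζ / β α ε δ η ζ γ).

Yes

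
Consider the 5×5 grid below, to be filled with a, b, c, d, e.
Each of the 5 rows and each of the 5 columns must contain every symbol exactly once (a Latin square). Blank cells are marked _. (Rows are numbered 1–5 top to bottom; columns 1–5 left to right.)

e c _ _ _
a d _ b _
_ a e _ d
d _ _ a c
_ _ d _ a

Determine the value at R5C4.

Row 1, column 4: row 1 has {c, e} and column 4 has {a, b}, leaving only d.
Row 1, column 5: row 1 has {c, d, e} and column 5 has {a, c, d}, leaving only b.
Row 1, column 3: row 1 has {b, c, d, e} and column 3 has {d, e}, leaving only a.
Row 2, column 3: row 2 has {a, b, d} and column 3 has {a, d, e}, leaving only c.
Row 2, column 5: row 2 has {a, b, c, d} and column 5 has {a, b, c, d}, leaving only e.
Row 3, column 4: row 3 has {a, d, e} and column 4 has {a, b, d}, leaving only c.
Row 5 already has {a, d} and column 4 already has {a, b, c, d}, so row 5, column 4 must be e.

e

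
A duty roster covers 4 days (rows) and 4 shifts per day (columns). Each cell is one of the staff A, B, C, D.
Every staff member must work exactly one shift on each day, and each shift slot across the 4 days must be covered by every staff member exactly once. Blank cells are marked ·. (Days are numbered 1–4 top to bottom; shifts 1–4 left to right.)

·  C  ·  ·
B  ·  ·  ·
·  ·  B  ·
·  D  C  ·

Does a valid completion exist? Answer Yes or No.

No

Day 2, shift 2: day 2 has {B} and shift 2 has {C, D}, so it must be A.
Now day 3, shift 2: day 3 together with shift 2 already contain {A, B, C, D} — every symbol — so nothing can go there. The grid has no valid completion.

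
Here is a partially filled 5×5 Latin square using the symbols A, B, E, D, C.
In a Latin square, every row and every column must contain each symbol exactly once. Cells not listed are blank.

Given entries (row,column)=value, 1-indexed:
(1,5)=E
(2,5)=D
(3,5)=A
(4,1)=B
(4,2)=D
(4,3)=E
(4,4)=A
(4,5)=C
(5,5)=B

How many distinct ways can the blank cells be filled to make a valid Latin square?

Row 1, column 1: eliminating its row and column leaves {A, D, C}.
Row 1, column 2: eliminating its row and column leaves {A, B, C}.
Row 1, column 3: eliminating its row and column leaves {A, B, D, C}.
Row 1, column 4: eliminating its row and column leaves {B, D, C}.
Row 2, column 1: eliminating its row and column leaves {A, E, C}.
Row 2, column 2: eliminating its row and column leaves {A, B, E, C}.
Row 2, column 3: eliminating its row and column leaves {A, B, C}.
Row 2, column 4: eliminating its row and column leaves {B, E, C}.
Row 3, column 1: eliminating its row and column leaves {E, D, C}.
Row 3, column 2: eliminating its row and column leaves {B, E, C}.
Row 3, column 3: eliminating its row and column leaves {B, D, C}.
Row 3, column 4: eliminating its row and column leaves {B, E, D, C}.
Row 5, column 1: eliminating its row and column leaves {A, E, D, C}.
Row 5, column 2: eliminating its row and column leaves {A, E, C}.
Row 5, column 3: eliminating its row and column leaves {A, D, C}.
Row 5, column 4: eliminating its row and column leaves {E, D, C}.
Enumerating the assignments across these blanks that avoid any row or column repeat gives 56 completions.

56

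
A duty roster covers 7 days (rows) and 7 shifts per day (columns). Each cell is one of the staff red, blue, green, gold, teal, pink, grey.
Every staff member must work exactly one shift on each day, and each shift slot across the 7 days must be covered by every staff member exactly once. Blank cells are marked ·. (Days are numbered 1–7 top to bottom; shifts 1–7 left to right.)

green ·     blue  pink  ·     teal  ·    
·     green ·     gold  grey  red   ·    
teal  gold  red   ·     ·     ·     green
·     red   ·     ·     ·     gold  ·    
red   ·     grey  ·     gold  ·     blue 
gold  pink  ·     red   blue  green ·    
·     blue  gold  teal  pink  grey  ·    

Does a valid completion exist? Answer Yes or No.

No

Day 3, shift 5: day 3 together with shift 5 already contain {red, blue, green, gold, teal, pink, grey} — every symbol — so nothing can go there. The grid has no valid completion.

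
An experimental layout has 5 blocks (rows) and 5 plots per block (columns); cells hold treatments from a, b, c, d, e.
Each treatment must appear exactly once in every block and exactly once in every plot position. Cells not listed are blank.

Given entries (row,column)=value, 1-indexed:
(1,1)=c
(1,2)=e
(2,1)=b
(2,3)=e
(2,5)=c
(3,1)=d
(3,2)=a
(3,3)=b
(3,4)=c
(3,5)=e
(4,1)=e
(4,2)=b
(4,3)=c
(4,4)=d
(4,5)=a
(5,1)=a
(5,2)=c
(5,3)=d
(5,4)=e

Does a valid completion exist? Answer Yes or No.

Yes

No block or plot among the givens repeats a symbol, and propagating forced cells runs into no contradiction.
One valid completion exists (for instance, c e a b d / b d e a c / d a b c e / e b c d a / a c d e b).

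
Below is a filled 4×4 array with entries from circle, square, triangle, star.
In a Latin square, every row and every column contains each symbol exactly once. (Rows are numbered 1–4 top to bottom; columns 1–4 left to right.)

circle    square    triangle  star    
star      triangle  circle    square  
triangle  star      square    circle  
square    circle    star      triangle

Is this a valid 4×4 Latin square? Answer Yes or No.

Each row is a permutation of the 4 symbols, and so is each column.

Yes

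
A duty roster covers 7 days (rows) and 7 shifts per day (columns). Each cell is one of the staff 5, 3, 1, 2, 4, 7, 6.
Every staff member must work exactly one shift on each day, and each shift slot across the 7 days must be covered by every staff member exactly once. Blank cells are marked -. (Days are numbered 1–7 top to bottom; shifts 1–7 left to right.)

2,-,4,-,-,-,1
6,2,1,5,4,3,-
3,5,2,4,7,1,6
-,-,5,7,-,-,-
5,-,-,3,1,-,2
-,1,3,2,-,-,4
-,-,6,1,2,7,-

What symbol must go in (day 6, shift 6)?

6

Day 1, shift 4: day 1 has {1, 2, 4} and shift 4 has {5, 3, 1, 2, 4, 7}, leaving only 6.
Day 1, shift 6: day 1 has {1, 2, 4, 6} and shift 6 has {3, 1, 7}, leaving only 5.
Day 6 already has {3, 1, 2, 4} and shift 6 already has {5, 3, 1, 7}, so day 6, shift 6 must be 6.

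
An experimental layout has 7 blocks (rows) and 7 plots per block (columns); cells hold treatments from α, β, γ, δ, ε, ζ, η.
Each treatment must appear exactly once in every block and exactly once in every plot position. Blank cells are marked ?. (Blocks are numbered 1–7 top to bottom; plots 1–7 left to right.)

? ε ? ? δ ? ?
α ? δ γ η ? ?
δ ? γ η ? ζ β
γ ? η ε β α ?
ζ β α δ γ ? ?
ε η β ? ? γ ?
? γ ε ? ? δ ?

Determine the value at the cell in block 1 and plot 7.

Block 1, plot 3: block 1 has {δ, ε} and plot 3 has {α, β, γ, δ, ε, η}, leaving only ζ.
Block 2, plot 2: block 2 has {α, γ, δ, η} and plot 2 has {β, γ, ε, η}, leaving only ζ.
Block 2, plot 7: block 2 has {α, γ, δ, ζ, η} and plot 7 has {β}, leaving only ε.
Block 2, plot 6: block 2 has {α, γ, δ, ε, ζ, η} and plot 6 has {α, γ, δ, ζ}, leaving only β.
Block 1, plot 6: block 1 has {δ, ε, ζ} and plot 6 has {α, β, γ, δ, ζ}, leaving only η.
Block 1, plot 1: block 1 has {δ, ε, ζ, η} and plot 1 has {α, γ, δ, ε, ζ}, leaving only β.
Block 1, plot 4: block 1 has {β, δ, ε, ζ, η} and plot 4 has {γ, δ, ε, η}, leaving only α.
Block 1 already has {α, β, δ, ε, ζ, η} and plot 7 already has {β, ε}, so block 1, plot 7 must be γ.

γ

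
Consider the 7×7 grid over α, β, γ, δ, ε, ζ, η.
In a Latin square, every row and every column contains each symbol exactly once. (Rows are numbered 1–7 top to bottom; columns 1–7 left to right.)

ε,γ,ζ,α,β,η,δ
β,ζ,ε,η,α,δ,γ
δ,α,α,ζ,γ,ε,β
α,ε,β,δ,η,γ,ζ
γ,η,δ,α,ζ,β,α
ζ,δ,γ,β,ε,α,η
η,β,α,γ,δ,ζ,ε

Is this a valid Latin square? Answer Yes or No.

No

Row 5 contains α twice (at columns 4 and 7); row 3 is also not a permutation.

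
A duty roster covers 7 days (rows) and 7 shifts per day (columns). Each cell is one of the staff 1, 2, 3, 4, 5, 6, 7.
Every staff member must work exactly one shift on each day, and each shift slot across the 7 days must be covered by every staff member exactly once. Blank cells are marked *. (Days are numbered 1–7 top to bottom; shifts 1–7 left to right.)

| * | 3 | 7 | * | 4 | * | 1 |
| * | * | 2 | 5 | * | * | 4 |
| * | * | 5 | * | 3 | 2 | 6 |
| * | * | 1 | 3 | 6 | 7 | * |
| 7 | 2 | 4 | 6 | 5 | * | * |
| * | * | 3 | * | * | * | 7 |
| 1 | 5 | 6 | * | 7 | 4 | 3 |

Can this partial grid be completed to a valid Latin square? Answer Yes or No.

Day 5, shift 7: day 5 together with shift 7 already contain {1, 2, 3, 4, 5, 6, 7} — every symbol — so nothing can go there. The grid has no valid completion.

No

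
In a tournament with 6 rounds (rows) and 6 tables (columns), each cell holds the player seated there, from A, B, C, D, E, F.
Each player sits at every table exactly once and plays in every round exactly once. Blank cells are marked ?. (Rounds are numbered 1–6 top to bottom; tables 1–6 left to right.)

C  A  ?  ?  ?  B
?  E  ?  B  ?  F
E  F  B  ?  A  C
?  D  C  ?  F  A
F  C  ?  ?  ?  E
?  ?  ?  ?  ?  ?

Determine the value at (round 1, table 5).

Round 3, table 4: round 3 has {A, B, C, E, F} and table 4 has {B}, leaving only D.
Round 4, table 1: round 4 has {A, C, D, F} and table 1 has {C, E, F}, leaving only B.
Round 4, table 4: round 4 has {A, B, C, D, F} and table 4 has {B, D}, leaving only E.
Round 1, table 4: round 1 has {A, B, C} and table 4 has {B, D, E}, leaving only F.
Round 5, table 4: round 5 has {C, E, F} and table 4 has {B, D, E, F}, leaving only A.
Round 5, table 3: round 5 has {A, C, E, F} and table 3 has {B, C}, leaving only D.
Round 1, table 3: round 1 has {A, B, C, F} and table 3 has {B, C, D}, leaving only E.
Round 1 already has {A, B, C, E, F} and table 5 already has {A, F}, so round 1, table 5 must be D.

D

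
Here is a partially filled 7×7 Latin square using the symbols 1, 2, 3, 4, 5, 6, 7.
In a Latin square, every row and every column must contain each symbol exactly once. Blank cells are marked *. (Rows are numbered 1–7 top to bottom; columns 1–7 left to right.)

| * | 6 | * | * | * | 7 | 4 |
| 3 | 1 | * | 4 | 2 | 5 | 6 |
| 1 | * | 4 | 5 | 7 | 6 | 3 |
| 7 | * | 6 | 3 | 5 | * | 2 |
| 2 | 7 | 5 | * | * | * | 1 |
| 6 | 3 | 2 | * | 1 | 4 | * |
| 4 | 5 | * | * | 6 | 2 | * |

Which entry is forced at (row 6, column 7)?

5

Row 1, column 1: row 1 has {4, 6, 7} and column 1 has {1, 2, 3, 4, 6, 7}, leaving only 5.
Row 1, column 5: row 1 has {4, 5, 6, 7} and column 5 has {1, 2, 5, 6, 7}, leaving only 3.
Row 1, column 3: row 1 has {3, 4, 5, 6, 7} and column 3 has {2, 4, 5, 6}, leaving only 1.
Row 1, column 4: row 1 has {1, 3, 4, 5, 6, 7} and column 4 has {3, 4, 5}, leaving only 2.
Row 2, column 3: row 2 has {1, 2, 3, 4, 5, 6} and column 3 has {1, 2, 4, 5, 6}, leaving only 7.
Row 3, column 2: row 3 has {1, 3, 4, 5, 6, 7} and column 2 has {1, 3, 5, 6, 7}, leaving only 2.
Row 4, column 2: row 4 has {2, 3, 5, 6, 7} and column 2 has {1, 2, 3, 5, 6, 7}, leaving only 4.
Row 4, column 6: row 4 has {2, 3, 4, 5, 6, 7} and column 6 has {2, 4, 5, 6, 7}, leaving only 1.
Row 5, column 4: row 5 has {1, 2, 5, 7} and column 4 has {2, 3, 4, 5}, leaving only 6.
Row 5, column 5: row 5 has {1, 2, 5, 6, 7} and column 5 has {1, 2, 3, 5, 6, 7}, leaving only 4.
Row 5, column 6: row 5 has {1, 2, 4, 5, 6, 7} and column 6 has {1, 2, 4, 5, 6, 7}, leaving only 3.
Row 6, column 4: row 6 has {1, 2, 3, 4, 6} and column 4 has {2, 3, 4, 5, 6}, leaving only 7.
Row 6 already has {1, 2, 3, 4, 6, 7} and column 7 already has {1, 2, 3, 4, 6}, so row 6, column 7 must be 5.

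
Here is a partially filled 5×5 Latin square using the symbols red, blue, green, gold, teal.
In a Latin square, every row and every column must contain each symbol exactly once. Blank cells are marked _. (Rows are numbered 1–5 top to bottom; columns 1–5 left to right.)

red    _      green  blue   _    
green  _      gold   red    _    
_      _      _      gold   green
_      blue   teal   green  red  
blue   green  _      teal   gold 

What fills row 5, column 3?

red

Row 5 already has {blue, green, gold, teal} and column 3 already has {green, gold, teal}, so row 5, column 3 must be red.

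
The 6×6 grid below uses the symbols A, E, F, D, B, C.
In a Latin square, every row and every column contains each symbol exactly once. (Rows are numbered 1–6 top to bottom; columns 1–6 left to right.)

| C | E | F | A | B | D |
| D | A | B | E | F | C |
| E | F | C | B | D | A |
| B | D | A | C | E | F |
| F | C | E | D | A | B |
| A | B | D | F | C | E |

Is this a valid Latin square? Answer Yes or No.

Each row is a permutation of the 6 symbols, and so is each column.

Yes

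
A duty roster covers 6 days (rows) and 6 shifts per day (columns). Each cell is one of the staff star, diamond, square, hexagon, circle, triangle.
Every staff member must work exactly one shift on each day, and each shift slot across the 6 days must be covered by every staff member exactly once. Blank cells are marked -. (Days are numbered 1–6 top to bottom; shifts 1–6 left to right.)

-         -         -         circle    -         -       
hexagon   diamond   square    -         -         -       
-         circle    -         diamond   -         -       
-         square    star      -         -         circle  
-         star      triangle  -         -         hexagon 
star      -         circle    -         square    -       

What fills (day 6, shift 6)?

Day 3, shift 3: day 3 has {diamond, circle} and shift 3 has {star, square, circle, triangle}, leaving only hexagon.
Day 1, shift 3: day 1 has {circle} and shift 3 has {star, square, hexagon, circle, triangle}, leaving only diamond.
Day 5, shift 4: day 5 has {star, hexagon, triangle} and shift 4 has {diamond, circle}, leaving only square.
Day 6, shift 6 is narrowed to {diamond, triangle}.
If it were triangle, then day 3, shift 6 would be left with no valid symbol.
So day 6, shift 6 must be diamond.

diamond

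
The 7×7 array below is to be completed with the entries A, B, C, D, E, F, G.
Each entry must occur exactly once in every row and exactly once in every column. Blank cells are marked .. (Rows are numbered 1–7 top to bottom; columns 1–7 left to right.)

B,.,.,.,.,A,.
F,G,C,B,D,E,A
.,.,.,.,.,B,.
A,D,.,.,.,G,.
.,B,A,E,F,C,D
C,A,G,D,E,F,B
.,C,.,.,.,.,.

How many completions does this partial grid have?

Row 1, column 2: eliminating its row and column leaves {E, F}.
Row 1, column 3: eliminating its row and column leaves {D, E, F}.
Row 1, column 4: eliminating its row and column leaves {C, F, G}.
Row 1, column 5: eliminating its row and column leaves {C, G}.
Row 1, column 7: eliminating its row and column leaves {C, E, F, G}.
Row 3, column 1: eliminating its row and column leaves {D, E, G}.
Row 3, column 2: eliminating its row and column leaves {E, F}.
Row 3, column 3: eliminating its row and column leaves {D, E, F}.
Row 3, column 4: eliminating its row and column leaves {A, C, F, G}.
Row 3, column 5: eliminating its row and column leaves {A, C, G}.
Row 3, column 7: eliminating its row and column leaves {C, E, F, G}.
Row 4, column 3: eliminating its row and column leaves {B, E, F}.
Row 4, column 4: eliminating its row and column leaves {C, F}.
Row 4, column 5: eliminating its row and column leaves {B, C}.
Row 4, column 7: eliminating its row and column leaves {C, E, F}.
Row 5, column 1: eliminating its row and column leaves {G}.
Row 7, column 1: eliminating its row and column leaves {D, E, G}.
Row 7, column 3: eliminating its row and column leaves {B, D, E, F}.
Row 7, column 4: eliminating its row and column leaves {A, F, G}.
Row 7, column 5: eliminating its row and column leaves {A, B, G}.
Row 7, column 6: eliminating its row and column leaves {D}.
Row 7, column 7: eliminating its row and column leaves {E, F, G}.
Enumerating the assignments across these blanks that avoid any row or column repeat gives 8 completions.

8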